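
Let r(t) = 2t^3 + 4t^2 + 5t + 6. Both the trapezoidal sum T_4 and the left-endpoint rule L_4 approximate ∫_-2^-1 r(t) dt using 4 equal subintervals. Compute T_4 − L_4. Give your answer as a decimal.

T_4 = 0.28125.
L_4 = -0.59375.
T_4 − L_4 = 0.875.

0.875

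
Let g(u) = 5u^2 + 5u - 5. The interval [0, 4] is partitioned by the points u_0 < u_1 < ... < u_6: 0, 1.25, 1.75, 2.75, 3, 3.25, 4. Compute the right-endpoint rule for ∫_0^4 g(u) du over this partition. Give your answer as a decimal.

Subinterval widths: 1.25, 0.5, 1, 0.25, 0.25, 0.75.
Right endpoints: 1.25, 1.75, 2.75, 3, 3.25, 4.
g(1.25) = 9.0625, g(1.75) = 19.0625, g(2.75) = 46.5625, g(3) = 55, g(3.25) = 64.0625, g(4) = 95.
Sum = Σ Δu_i · g(u_i).
Sum = 168.4375.

168.4375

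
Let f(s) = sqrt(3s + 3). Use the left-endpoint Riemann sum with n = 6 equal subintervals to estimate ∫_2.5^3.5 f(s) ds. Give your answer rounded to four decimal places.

3.4256

Δs = (3.5 − 2.5)/6 = 1/6.
Left endpoints: 2.5, 8/3, 17/6, 3, 19/6, 10/3.
f(2.5) ≈ 3.2404, f(8/3) ≈ 3.3166, f(17/6) ≈ 3.3912, f(3) ≈ 3.4641, f(19/6) ≈ 3.5355, f(10/3) ≈ 3.6056.
Sum = Δs · [f(2.5) + f(8/3) + f(17/6) + ...].
Sum ≈ 3.4256.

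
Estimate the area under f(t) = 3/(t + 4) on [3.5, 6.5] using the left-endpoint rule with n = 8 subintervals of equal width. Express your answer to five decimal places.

1.03115

Δt = (6.5 − 3.5)/8 = 0.375.
Left endpoints: 3.5, 3.875, 4.25, 4.625, 5, 5.375, 5.75, 6.125.
f(3.5) = 0.4, f(3.875) = 8/21, f(4.25) = 4/11, f(4.625) = 8/23, f(5) = 1/3, f(5.375) = 0.32, f(5.75) = 4/13, f(6.125) = 8/27.
Sum = Δt · [f(3.5) + f(3.875) + f(4.25) + ...].
Sum ≈ 1.03115.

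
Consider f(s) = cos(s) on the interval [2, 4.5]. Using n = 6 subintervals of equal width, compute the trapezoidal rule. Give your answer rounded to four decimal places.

-1.8595

Δs = (4.5 − 2)/6 = 5/12.
f(2) ≈ -0.4161, f(29/12) ≈ -0.7485, f(17/6) ≈ -0.9529, f(3.25) ≈ -0.9941, f(11/3) ≈ -0.8653, f(49/12) ≈ -0.5884, f(4.5) ≈ -0.2108.
T_6 = (Δs/2)·[f(s_0) + 2f(s_1) + ... + 2f(s_{5}) + f(s_6)].
Sum ≈ -1.8595.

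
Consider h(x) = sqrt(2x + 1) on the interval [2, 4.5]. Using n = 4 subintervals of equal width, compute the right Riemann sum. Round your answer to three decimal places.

7.099

Δx = (4.5 − 2)/4 = 0.625.
Right endpoints: 2.625, 3.25, 3.875, 4.5.
h(2.625) ≈ 2.500, h(3.25) ≈ 2.739, h(3.875) ≈ 2.958, h(4.5) ≈ 3.162.
Sum = Δx · [h(2.625) + h(3.25) + h(3.875) + h(4.5)].
Sum ≈ 7.099.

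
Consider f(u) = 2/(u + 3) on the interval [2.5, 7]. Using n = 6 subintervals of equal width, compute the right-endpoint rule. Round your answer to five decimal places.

Δu = (7 − 2.5)/6 = 0.75.
Right endpoints: 3.25, 4, 4.75, 5.5, 6.25, 7.
f(3.25) = 0.32, f(4) = 2/7, f(4.75) = 8/31, f(5.5) = 4/17, f(6.25) = 8/37, f(7) = 0.2.
Sum = Δu · [f(3.25) + f(4) + f(4.75) + ...].
Sum ≈ 1.13647.

1.13647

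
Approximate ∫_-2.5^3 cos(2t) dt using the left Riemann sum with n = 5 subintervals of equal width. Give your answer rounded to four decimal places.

-0.7187

Δt = (3 − (-2.5))/5 = 1.1.
Left endpoints: -2.5, -1.4, -0.3, 0.8, 1.9.
f(-2.5) ≈ 0.2837, f(-1.4) ≈ -0.9422, f(-0.3) ≈ 0.8253, f(0.8) ≈ -0.0292, f(1.9) ≈ -0.7910.
Sum = Δt · [f(-2.5) + f(-1.4) + f(-0.3) + f(0.8) + f(1.9)].
Sum ≈ -0.7187.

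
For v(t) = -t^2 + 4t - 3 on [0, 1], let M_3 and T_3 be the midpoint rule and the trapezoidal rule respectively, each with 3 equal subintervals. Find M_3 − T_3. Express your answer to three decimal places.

0.028

M_3 ≈ -1.32407.
T_3 ≈ -1.35185.
M_3 − T_3 ≈ 0.028.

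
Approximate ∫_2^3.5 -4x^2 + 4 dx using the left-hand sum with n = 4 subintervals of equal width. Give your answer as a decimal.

-34.453125

Δx = (3.5 − 2)/4 = 0.375.
Left endpoints: 2, 2.375, 2.75, 3.125.
f(2) = -12, f(2.375) = -18.5625, f(2.75) = -26.25, f(3.125) = -35.0625.
Sum = Δx · [f(2) + f(2.375) + f(2.75) + f(3.125)].
Sum = -34.453125.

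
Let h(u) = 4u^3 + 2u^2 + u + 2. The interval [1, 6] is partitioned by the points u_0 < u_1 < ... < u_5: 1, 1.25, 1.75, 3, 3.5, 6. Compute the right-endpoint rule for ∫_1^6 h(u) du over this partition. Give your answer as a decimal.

2643.703125

Subinterval widths: 0.25, 0.5, 1.25, 0.5, 2.5.
Right endpoints: 1.25, 1.75, 3, 3.5, 6.
h(1.25) = 14.1875, h(1.75) = 31.3125, h(3) = 131, h(3.5) = 201.5, h(6) = 944.
Sum = Σ Δu_i · h(u_i).
Sum = 2643.703125.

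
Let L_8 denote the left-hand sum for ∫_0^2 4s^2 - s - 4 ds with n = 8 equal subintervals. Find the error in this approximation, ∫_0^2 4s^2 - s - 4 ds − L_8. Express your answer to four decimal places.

1.6667

Exact integral: ∫_0^2 f(s) ds ≈ 0.666667.
L_8 = -1.
Error ≈ 0.666667 − (-1) ≈ 1.6667.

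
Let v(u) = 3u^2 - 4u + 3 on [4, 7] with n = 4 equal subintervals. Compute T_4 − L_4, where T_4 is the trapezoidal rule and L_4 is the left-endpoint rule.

T_4 = 222.84375.
L_4 = 190.21875.
T_4 − L_4 = 32.625.

32.625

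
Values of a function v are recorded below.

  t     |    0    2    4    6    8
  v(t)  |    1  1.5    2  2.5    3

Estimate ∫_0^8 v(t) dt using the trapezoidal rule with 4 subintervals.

16

Δt = 2.
T_4 = (2/2)·[1 + 2·1.5 + 2·2 + 2·2.5 + 3] = 16.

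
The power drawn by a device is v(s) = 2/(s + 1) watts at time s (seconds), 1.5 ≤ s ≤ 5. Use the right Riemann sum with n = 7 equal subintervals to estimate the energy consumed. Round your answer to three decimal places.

Δs = (5 − 1.5)/7 = 0.5.
Right endpoints: 2, 2.5, 3, 3.5, 4, 4.5, 5.
v(2) = 2/3, v(2.5) = 4/7, v(3) = 0.5, v(3.5) = 4/9, v(4) = 0.4, v(4.5) = 4/11, v(5) = 1/3.
Sum = Δs · [v(2) + v(2.5) + v(3) + ...].
Sum ≈ 1.640.

1.640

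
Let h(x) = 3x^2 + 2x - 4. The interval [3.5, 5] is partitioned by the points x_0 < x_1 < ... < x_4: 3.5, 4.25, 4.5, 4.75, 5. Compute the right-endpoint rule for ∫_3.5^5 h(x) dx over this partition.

99

Subinterval widths: 0.75, 0.25, 0.25, 0.25.
Right endpoints: 4.25, 4.5, 4.75, 5.
h(4.25) = 58.6875, h(4.5) = 65.75, h(4.75) = 73.1875, h(5) = 81.
Sum = Σ Δx_i · h(x_i).
Sum = 99.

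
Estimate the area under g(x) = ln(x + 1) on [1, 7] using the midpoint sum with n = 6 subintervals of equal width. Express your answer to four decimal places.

Δx = (7 − 1)/6 = 1.
Midpoints: 1.5, 2.5, 3.5, 4.5, 5.5, 6.5.
g(1.5) ≈ 0.9163, g(2.5) ≈ 1.2528, g(3.5) ≈ 1.5041, g(4.5) ≈ 1.7047, g(5.5) ≈ 1.8718, g(6.5) ≈ 2.0149.
Sum = Δx · [g(1.5) + g(2.5) + g(3.5) + ...].
Sum ≈ 9.2646.

9.2646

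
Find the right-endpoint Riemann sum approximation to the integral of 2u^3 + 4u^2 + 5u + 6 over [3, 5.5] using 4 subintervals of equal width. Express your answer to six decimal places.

Δu = (5.5 − 3)/4 = 0.625.
Right endpoints: 3.625, 4.25, 4.875, 5.5.
f(3.625) = 171.95703125, f(4.25) = 253.03125, f(4.875) = 357.15234375, f(5.5) = 487.25.
Sum = Δu · [f(3.625) + f(4.25) + f(4.875) + f(5.5)].
Sum ≈ 793.369141.

793.369141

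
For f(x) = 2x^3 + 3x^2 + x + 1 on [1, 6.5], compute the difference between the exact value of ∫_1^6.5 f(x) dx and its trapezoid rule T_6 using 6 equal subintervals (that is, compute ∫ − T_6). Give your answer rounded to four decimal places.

Exact integral: ∫_1^6.5 f(x) dx = 1191.78125.
T_6 ≈ 1211.422743.
Error ≈ 1191.78125 − 1211.422743 ≈ -19.6415.

-19.6415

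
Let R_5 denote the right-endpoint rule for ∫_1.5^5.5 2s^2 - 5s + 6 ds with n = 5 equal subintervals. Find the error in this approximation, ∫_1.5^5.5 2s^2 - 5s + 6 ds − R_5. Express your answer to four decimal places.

-15.2533

Exact integral: ∫_1.5^5.5 f(s) ds ≈ 62.666667.
R_5 = 77.92.
Error ≈ 62.666667 − 77.92 ≈ -15.2533.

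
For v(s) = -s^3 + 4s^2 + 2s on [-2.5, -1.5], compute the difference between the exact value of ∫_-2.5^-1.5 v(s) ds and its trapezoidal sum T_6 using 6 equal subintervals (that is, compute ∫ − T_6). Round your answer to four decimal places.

-0.0463

Exact integral: ∫_-2.5^-1.5 v(s) ds ≈ 20.833333.
T_6 ≈ 20.879630.
Error ≈ 20.833333 − 20.879630 ≈ -0.0463.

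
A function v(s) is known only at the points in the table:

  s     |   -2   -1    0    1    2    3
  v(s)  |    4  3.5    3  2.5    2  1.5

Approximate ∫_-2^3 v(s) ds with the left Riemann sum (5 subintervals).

Δs = 1.
Sum = 1·[4 + 3.5 + 3 + 2.5 + 2] = 15.

15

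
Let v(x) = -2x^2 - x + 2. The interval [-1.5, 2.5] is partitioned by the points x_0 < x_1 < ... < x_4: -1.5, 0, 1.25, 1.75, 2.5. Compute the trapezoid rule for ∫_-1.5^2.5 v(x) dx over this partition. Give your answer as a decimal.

Subinterval widths: 1.5, 1.25, 0.5, 0.75.
v(-1.5) = -1, v(0) = 2, v(1.25) = -2.375, v(1.75) = -5.875, v(2.5) = -13.
On each subinterval the trapezoid contributes (Δx_i/2)·[v(x_{i-1}) + v(x_i)].
Sum = -8.625.

-8.625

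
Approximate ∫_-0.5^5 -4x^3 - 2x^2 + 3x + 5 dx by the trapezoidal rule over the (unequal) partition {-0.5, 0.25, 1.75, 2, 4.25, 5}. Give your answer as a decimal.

Subinterval widths: 0.75, 1.5, 0.25, 2.25, 0.75.
f(-0.5) = 3.5, f(0.25) = 5.5625, f(1.75) = -17.3125, f(2) = -29, f(4.25) = -325.4375, f(5) = -530.
On each subinterval the trapezoid contributes (Δx_i/2)·[f(x_{i-1}) + f(x_i)].
Sum = -730.734375.

-730.734375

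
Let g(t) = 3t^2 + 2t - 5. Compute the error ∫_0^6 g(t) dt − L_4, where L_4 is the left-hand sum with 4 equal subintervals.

Exact integral: ∫_0^6 g(t) dt = 222.
L_4 = 138.75.
Error = 222 − 138.75 = 83.25.

83.25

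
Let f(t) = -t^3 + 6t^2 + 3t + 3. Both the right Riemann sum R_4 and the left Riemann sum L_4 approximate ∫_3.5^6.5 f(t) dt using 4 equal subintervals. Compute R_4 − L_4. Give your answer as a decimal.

R_4 = 90.1875.
L_4 = 122.25.
R_4 − L_4 = -32.0625.

-32.0625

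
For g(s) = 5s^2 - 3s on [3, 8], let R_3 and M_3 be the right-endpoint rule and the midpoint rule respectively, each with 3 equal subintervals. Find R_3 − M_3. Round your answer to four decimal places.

R_3 ≈ 954.074074.
M_3 ≈ 720.046296.
R_3 − M_3 ≈ 234.0278.

234.0278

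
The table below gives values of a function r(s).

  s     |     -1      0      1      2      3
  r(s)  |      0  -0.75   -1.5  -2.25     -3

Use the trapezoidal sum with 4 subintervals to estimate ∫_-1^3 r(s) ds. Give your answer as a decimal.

-6

Δs = 1.
T_4 = (1/2)·[0 + 2·(-0.75) + 2·(-1.5) + 2·(-2.25) + (-3)] = -6.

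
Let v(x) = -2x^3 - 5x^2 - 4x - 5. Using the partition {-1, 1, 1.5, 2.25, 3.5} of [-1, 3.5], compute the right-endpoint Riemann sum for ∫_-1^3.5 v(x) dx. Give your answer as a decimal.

-300.5703125

Subinterval widths: 2, 0.5, 0.75, 1.25.
Right endpoints: 1, 1.5, 2.25, 3.5.
v(1) = -16, v(1.5) = -29, v(2.25) = -62.09375, v(3.5) = -166.
Sum = Σ Δx_i · v(x_i).
Sum = -300.5703125.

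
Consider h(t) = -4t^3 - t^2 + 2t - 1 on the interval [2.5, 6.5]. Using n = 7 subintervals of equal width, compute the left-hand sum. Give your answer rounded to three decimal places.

Δt = (6.5 − 2.5)/7 = 4/7.
Left endpoints: 2.5, 43/14, 51/14, 59/14, 67/14, 75/14, 83/14.
h(2.5) = -64.75, h(43/14) = -164901/1372, h(51/14) = -274885/1372, h(59/14) = -424933/1372, h(67/14) = -621189/1372, h(75/14) = -869797/1372, h(83/14) = -1176901/1372.
Sum = Δt · [h(2.5) + h(43/14) + h(51/14) + ...].
Sum ≈ -1508.306.

-1508.306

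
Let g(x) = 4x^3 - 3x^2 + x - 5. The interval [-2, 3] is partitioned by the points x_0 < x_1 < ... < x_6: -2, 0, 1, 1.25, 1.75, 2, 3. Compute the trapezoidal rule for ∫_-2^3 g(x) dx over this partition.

Subinterval widths: 2, 1, 0.25, 0.5, 0.25, 1.
g(-2) = -51, g(0) = -5, g(1) = -3, g(1.25) = -0.625, g(1.75) = 9, g(2) = 17, g(3) = 79.
On each subinterval the trapezoid contributes (Δx_i/2)·[g(x_{i-1}) + g(x_i)].
Sum = -7.109375.

-7.109375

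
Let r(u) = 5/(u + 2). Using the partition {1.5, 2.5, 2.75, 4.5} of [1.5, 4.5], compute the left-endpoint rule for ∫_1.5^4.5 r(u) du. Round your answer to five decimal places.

Subinterval widths: 1, 0.25, 1.75.
Left endpoints: 1.5, 2.5, 2.75.
r(1.5) = 10/7, r(2.5) = 10/9, r(2.75) = 20/19.
Sum = Σ Δu_i · r(u_i).
Sum ≈ 3.54845.

3.54845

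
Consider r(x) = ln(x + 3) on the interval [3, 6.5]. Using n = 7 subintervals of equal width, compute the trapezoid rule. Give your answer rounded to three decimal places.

7.135

Δx = (6.5 − 3)/7 = 0.5.
r(3) ≈ 1.792, r(3.5) ≈ 1.872, r(4) ≈ 1.946, r(4.5) ≈ 2.015, r(5) ≈ 2.079, r(5.5) ≈ 2.140, r(6) ≈ 2.197, r(6.5) ≈ 2.251.
T_7 = (Δx/2)·[r(x_0) + 2r(x_1) + ... + 2r(x_{6}) + r(x_7)].
Sum ≈ 7.135.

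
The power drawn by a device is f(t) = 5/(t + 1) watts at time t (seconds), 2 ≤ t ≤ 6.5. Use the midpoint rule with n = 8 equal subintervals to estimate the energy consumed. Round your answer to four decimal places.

Δt = (6.5 − 2)/8 = 0.5625.
Midpoints: 2.28125, 2.84375, 3.40625, 3.96875, 4.53125, 5.09375, 5.65625, 6.21875.
f(2.28125) = 32/21, f(2.84375) = 160/123, f(3.40625) = 160/141, f(3.96875) = 160/159, f(4.53125) = 160/177, f(5.09375) = 32/39, f(5.65625) = 160/213, f(6.21875) = 160/231.
Sum = Δt · [f(2.28125) + f(2.84375) + f(3.40625) + ...].
Sum ≈ 4.5753.

4.5753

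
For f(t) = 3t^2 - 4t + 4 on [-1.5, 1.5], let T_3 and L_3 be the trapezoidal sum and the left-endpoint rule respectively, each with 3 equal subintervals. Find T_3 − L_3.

T_3 = 20.25.
L_3 = 26.25.
T_3 − L_3 = -6.

-6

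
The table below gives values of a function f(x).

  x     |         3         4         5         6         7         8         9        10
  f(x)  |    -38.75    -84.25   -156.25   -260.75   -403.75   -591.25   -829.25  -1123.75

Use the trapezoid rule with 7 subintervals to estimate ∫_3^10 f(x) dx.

-2906.75

Δx = 1.
T_7 = (1/2)·[(-38.75) + 2·(-84.25) + 2·(-156.25) + 2·(-260.75) + 2·(-403.75) + 2·(-591.25) + 2·(-829.25) + (-1123.75)] = -2906.75.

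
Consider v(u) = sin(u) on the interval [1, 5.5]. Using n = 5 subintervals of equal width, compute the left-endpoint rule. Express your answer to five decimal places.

Δu = (5.5 − 1)/5 = 0.9.
Left endpoints: 1, 1.9, 2.8, 3.7, 4.6.
v(1) ≈ 0.84147, v(1.9) ≈ 0.94630, v(2.8) ≈ 0.33499, v(3.7) ≈ -0.52984, v(4.6) ≈ -0.99369.
Sum = Δu · [v(1) + v(1.9) + v(2.8) + v(3.7) + v(4.6)].
Sum ≈ 0.53931.

0.53931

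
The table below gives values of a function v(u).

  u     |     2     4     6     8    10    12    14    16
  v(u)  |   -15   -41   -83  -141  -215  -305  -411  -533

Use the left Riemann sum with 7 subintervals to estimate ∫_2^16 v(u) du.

Δu = 2.
Sum = 2·[(-15) + (-41) + (-83) + (-141) + (-215) + (-305) + (-411)] = -2422.

-2422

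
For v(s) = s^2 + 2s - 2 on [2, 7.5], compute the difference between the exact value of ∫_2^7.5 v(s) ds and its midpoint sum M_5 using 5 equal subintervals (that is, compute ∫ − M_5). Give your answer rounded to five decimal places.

Exact integral: ∫_2^7.5 v(s) ds ≈ 179.2083333.
M_5 = 178.65375.
Error ≈ 179.2083333 − 178.65375 ≈ 0.55458.

0.55458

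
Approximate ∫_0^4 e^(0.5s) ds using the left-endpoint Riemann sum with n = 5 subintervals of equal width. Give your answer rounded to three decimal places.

Δs = (4 − 0)/5 = 0.8.
Left endpoints: 0, 0.8, 1.6, 2.4, 3.2.
f(0) ≈ 1.000, f(0.8) ≈ 1.492, f(1.6) ≈ 2.226, f(2.4) ≈ 3.320, f(3.2) ≈ 4.953.
Sum = Δs · [f(0) + f(0.8) + f(1.6) + f(2.4) + f(3.2)].
Sum ≈ 10.392.

10.392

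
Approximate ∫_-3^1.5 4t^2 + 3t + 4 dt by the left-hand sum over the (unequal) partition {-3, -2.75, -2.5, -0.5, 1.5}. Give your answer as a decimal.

64.25

Subinterval widths: 0.25, 0.25, 2, 2.
Left endpoints: -3, -2.75, -2.5, -0.5.
f(-3) = 31, f(-2.75) = 26, f(-2.5) = 21.5, f(-0.5) = 3.5.
Sum = Σ Δt_i · f(t_i).
Sum = 64.25.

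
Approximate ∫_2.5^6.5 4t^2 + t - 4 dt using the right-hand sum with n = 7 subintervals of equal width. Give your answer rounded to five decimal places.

390.48980

Δt = (6.5 − 2.5)/7 = 4/7.
Right endpoints: 43/14, 51/14, 59/14, 67/14, 75/14, 83/14, 6.5.
f(43/14) = 3607/98, f(51/14) = 5167/98, f(59/14) = 6983/98, f(67/14) = 9055/98, f(75/14) = 11383/98, f(83/14) = 13967/98, f(6.5) = 171.5.
Sum = Δt · [f(43/14) + f(51/14) + f(59/14) + ...].
Sum ≈ 390.48980.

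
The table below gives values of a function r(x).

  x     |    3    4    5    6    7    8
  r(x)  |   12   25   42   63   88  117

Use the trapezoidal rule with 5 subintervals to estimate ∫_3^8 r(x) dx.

282.5

Δx = 1.
T_5 = (1/2)·[12 + 2·25 + 2·42 + 2·63 + 2·88 + 117] = 282.5.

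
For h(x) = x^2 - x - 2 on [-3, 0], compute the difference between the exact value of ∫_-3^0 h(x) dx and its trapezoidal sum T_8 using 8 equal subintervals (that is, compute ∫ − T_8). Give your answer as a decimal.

Exact integral: ∫_-3^0 h(x) dx = 7.5.
T_8 = 7.5703125.
Error = 7.5 − 7.5703125 = -0.0703125.

-0.0703125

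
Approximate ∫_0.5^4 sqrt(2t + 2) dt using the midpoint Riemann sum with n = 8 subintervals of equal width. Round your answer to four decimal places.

Δt = (4 − 0.5)/8 = 0.4375.
Midpoints: 0.71875, 1.15625, 1.59375, 2.03125, 2.46875, 2.90625, 3.34375, 3.78125.
f(0.71875) ≈ 1.8540, f(1.15625) ≈ 2.0767, f(1.59375) ≈ 2.2776, f(2.03125) ≈ 2.4622, f(2.46875) ≈ 2.6339, f(2.90625) ≈ 2.7951, f(3.34375) ≈ 2.9475, f(3.78125) ≈ 3.0923.
Sum = Δt · [f(0.71875) + f(1.15625) + f(1.59375) + ...].
Sum ≈ 8.8109.

8.8109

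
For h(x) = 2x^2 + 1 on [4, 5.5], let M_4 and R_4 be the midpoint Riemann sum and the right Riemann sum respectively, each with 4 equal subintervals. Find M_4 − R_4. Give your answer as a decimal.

M_4 = 69.71484375.
R_4 = 75.1640625.
M_4 − R_4 = -5.44921875.

-5.44921875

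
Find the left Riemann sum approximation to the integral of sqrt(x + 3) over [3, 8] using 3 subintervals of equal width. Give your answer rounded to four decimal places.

Δx = (8 − 3)/3 = 5/3.
Left endpoints: 3, 14/3, 19/3.
f(3) ≈ 2.4495, f(14/3) ≈ 2.7689, f(19/3) ≈ 3.0551.
Sum = Δx · [f(3) + f(14/3) + f(19/3)].
Sum ≈ 13.7890.

13.7890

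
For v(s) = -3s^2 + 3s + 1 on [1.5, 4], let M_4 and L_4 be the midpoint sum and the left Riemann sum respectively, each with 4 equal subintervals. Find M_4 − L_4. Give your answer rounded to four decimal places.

M_4 ≈ -37.255859.
L_4 = -27.44140625.
M_4 − L_4 ≈ -9.8145.

-9.8145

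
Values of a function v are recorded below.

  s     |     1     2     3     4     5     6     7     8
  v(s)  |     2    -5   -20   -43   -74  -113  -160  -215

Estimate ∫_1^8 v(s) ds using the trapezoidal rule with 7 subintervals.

Δs = 1.
T_7 = (1/2)·[2 + 2·(-5) + 2·(-20) + 2·(-43) + 2·(-74) + 2·(-113) + 2·(-160) + (-215)] = -521.5.

-521.5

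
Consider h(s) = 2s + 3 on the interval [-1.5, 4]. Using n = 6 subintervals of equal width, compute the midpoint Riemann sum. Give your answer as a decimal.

30.25

Δs = (4 − (-1.5))/6 = 11/12.
Midpoints: -25/24, -0.125, 19/24, 41/24, 2.625, 85/24.
h(-25/24) = 11/12, h(-0.125) = 2.75, h(19/24) = 55/12, h(41/24) = 77/12, h(2.625) = 8.25, h(85/24) = 121/12.
Sum = Δs · [h(-25/24) + h(-0.125) + h(19/24) + ...].
Sum = 30.25.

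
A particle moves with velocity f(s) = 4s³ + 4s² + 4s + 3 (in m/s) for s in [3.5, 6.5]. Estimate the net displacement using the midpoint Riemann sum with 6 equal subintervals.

2009

Δs = (6.5 − 3.5)/6 = 0.5.
Midpoints: 3.75, 4.25, 4.75, 5.25, 5.75, 6.25.
f(3.75) = 285.1875, f(4.25) = 399.3125, f(4.75) = 540.9375, f(5.25) = 713.0625, f(5.75) = 918.6875, f(6.25) = 1160.8125.
Sum = Δs · [f(3.75) + f(4.25) + f(4.75) + ...].
Sum = 2009.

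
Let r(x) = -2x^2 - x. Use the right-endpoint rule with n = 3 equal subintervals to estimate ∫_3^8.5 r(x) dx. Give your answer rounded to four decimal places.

Δx = (8.5 − 3)/3 = 11/6.
Right endpoints: 29/6, 20/3, 8.5.
r(29/6) = -464/9, r(20/3) = -860/9, r(8.5) = -153.
Sum = Δx · [r(29/6) + r(20/3) + r(8.5)].
Sum ≈ -550.2037.

-550.2037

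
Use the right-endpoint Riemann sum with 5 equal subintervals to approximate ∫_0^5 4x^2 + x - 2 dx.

Δx = (5 − 0)/5 = 1.
Right endpoints: 1, 2, 3, 4, 5.
f(1) = 3, f(2) = 16, f(3) = 37, f(4) = 66, f(5) = 103.
Sum = Δx · [f(1) + f(2) + f(3) + f(4) + f(5)].
Sum = 225.

225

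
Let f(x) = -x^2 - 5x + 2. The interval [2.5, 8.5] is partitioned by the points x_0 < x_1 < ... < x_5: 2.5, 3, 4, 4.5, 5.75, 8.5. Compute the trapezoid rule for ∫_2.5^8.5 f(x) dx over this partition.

-356.5

Subinterval widths: 0.5, 1, 0.5, 1.25, 2.75.
f(2.5) = -16.75, f(3) = -22, f(4) = -34, f(4.5) = -40.75, f(5.75) = -59.8125, f(8.5) = -112.75.
On each subinterval the trapezoid contributes (Δx_i/2)·[f(x_{i-1}) + f(x_i)].
Sum = -356.5.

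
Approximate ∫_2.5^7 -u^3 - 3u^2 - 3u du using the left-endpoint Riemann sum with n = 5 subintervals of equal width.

-781.3575

Δu = (7 − 2.5)/5 = 0.9.
Left endpoints: 2.5, 3.4, 4.3, 5.2, 6.1.
f(2.5) = -41.875, f(3.4) = -84.184, f(4.3) = -147.877, f(5.2) = -237.328, f(6.1) = -356.911.
Sum = Δu · [f(2.5) + f(3.4) + f(4.3) + f(5.2) + f(6.1)].
Sum = -781.3575.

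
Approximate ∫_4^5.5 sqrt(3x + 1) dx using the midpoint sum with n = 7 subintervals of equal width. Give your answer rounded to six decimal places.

Δx = (5.5 − 4)/7 = 3/14.
Midpoints: 115/28, 121/28, 127/28, 4.75, 139/28, 145/28, 151/28.
f(115/28) ≈ 3.649853, f(121/28) ≈ 3.736882, f(127/28) ≈ 3.821929, f(4.75) ≈ 3.905125, f(139/28) ≈ 3.986585, f(145/28) ≈ 4.066413, f(151/28) ≈ 4.144704.
Sum = Δx · [f(115/28) + f(121/28) + f(127/28) + ...].
Sum ≈ 5.852462.

5.852462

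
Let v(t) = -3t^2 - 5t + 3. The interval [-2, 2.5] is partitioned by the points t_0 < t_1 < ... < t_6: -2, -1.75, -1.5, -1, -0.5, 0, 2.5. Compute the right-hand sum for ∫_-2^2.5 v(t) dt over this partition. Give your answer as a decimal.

Subinterval widths: 0.25, 0.25, 0.5, 0.5, 0.5, 2.5.
Right endpoints: -1.75, -1.5, -1, -0.5, 0, 2.5.
v(-1.75) = 2.5625, v(-1.5) = 3.75, v(-1) = 5, v(-0.5) = 4.75, v(0) = 3, v(2.5) = -28.25.
Sum = Σ Δt_i · v(t_i).
Sum = -62.671875.

-62.671875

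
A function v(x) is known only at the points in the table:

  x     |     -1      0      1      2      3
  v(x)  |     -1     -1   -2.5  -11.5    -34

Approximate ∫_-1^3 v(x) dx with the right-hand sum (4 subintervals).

Δx = 1.
Sum = 1·[(-1) + (-2.5) + (-11.5) + (-34)] = -49.

-49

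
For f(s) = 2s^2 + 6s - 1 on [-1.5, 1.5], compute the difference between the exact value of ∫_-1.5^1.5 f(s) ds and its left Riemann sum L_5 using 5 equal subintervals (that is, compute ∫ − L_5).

Exact integral: ∫_-1.5^1.5 f(s) ds = 1.5.
L_5 = -3.54.
Error = 1.5 − (-3.54) = 5.04.

5.04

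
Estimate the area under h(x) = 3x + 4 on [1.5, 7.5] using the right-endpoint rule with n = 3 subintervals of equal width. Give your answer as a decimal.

123

Δx = (7.5 − 1.5)/3 = 2.
Right endpoints: 3.5, 5.5, 7.5.
h(3.5) = 14.5, h(5.5) = 20.5, h(7.5) = 26.5.
Sum = Δx · [h(3.5) + h(5.5) + h(7.5)].
Sum = 123.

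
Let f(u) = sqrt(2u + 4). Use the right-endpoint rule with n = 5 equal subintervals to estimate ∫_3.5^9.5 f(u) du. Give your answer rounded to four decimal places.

Δu = (9.5 − 3.5)/5 = 1.2.
Right endpoints: 4.7, 5.9, 7.1, 8.3, 9.5.
f(4.7) ≈ 3.6606, f(5.9) ≈ 3.9749, f(7.1) ≈ 4.2661, f(8.3) ≈ 4.5387, f(9.5) ≈ 4.7958.
Sum = Δu · [f(4.7) + f(5.9) + f(7.1) + f(8.3) + f(9.5)].
Sum ≈ 25.4835.

25.4835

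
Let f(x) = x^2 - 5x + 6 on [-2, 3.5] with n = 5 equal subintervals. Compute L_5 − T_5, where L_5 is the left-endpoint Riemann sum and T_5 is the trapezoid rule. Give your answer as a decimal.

10.5875

L_5 = 41.03.
T_5 = 30.4425.
L_5 − T_5 = 10.5875.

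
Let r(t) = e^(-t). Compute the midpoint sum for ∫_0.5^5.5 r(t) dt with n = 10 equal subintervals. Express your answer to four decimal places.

0.5962

Δt = (5.5 − 0.5)/10 = 0.5.
Midpoints: 0.75, 1.25, 1.75, 2.25, 2.75, 3.25, 3.75, 4.25, 4.75, 5.25.
r(0.75) ≈ 0.4724, r(1.25) ≈ 0.2865, r(1.75) ≈ 0.1738, r(2.25) ≈ 0.1054, r(2.75) ≈ 0.0639, r(3.25) ≈ 0.0388, r(3.75) ≈ 0.0235, r(4.25) ≈ 0.0143, r(4.75) ≈ 0.0087, r(5.25) ≈ 0.0052.
Sum = Δt · [r(0.75) + r(1.25) + r(1.75) + ...].
Sum ≈ 0.5962.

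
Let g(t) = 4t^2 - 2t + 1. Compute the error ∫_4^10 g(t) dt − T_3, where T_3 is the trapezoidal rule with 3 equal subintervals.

Exact integral: ∫_4^10 g(t) dt = 1170.
T_3 = 1186.
Error = 1170 − 1186 = -16.

-16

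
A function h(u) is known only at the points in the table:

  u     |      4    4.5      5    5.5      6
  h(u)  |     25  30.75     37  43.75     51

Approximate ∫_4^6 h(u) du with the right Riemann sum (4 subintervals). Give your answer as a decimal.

Δu = 0.5.
Sum = 0.5·[30.75 + 37 + 43.75 + 51] = 81.25.

81.25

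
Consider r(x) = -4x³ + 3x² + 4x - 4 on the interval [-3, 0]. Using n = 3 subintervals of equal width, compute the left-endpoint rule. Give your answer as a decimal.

Δx = (0 − (-3))/3 = 1.
Left endpoints: -3, -2, -1.
r(-3) = 119, r(-2) = 32, r(-1) = -1.
Sum = Δx · [r(-3) + r(-2) + r(-1)].
Sum = 150.

150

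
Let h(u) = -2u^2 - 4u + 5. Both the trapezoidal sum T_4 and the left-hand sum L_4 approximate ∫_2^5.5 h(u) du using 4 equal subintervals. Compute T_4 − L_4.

T_4 = -141.4765625.
L_4 = -112.3828125.
T_4 − L_4 = -29.09375.

-29.09375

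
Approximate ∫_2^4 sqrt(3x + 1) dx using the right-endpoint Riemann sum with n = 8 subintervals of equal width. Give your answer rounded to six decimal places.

Δx = (4 − 2)/8 = 0.25.
Right endpoints: 2.25, 2.5, 2.75, 3, 3.25, 3.5, 3.75, 4.
f(2.25) ≈ 2.783882, f(2.5) ≈ 2.915476, f(2.75) ≈ 3.041381, f(3) ≈ 3.162278, f(3.25) ≈ 3.278719, f(3.5) ≈ 3.391165, f(3.75) ≈ 3.500000, f(4) ≈ 3.605551.
Sum = Δx · [f(2.25) + f(2.5) + f(2.75) + ...].
Sum ≈ 6.419613.

6.419613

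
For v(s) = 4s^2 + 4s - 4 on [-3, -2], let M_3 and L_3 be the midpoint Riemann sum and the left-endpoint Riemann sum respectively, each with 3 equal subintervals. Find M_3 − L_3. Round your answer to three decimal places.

M_3 ≈ 11.29630.
L_3 ≈ 14.07407.
M_3 − L_3 ≈ -2.778.

-2.778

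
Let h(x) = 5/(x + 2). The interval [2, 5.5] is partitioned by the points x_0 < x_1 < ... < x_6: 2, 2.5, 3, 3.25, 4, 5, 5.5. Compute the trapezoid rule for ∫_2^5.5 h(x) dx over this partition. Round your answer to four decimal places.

3.1508

Subinterval widths: 0.5, 0.5, 0.25, 0.75, 1, 0.5.
h(2) = 1.25, h(2.5) = 10/9, h(3) = 1, h(3.25) = 20/21, h(4) = 5/6, h(5) = 5/7, h(5.5) = 2/3.
On each subinterval the trapezoid contributes (Δx_i/2)·[h(x_{i-1}) + h(x_i)].
Sum ≈ 3.1508.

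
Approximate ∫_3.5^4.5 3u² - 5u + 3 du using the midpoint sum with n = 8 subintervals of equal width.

31.24609375

Δu = (4.5 − 3.5)/8 = 0.125.
Midpoints: 3.5625, 3.6875, 3.8125, 3.9375, 4.0625, 4.1875, 4.3125, 4.4375.
f(3.5625) = 23.26171875, f(3.6875) = 25.35546875, f(3.8125) = 27.54296875, f(3.9375) = 29.82421875, f(4.0625) = 32.19921875, f(4.1875) = 34.66796875, f(4.3125) = 37.23046875, f(4.4375) = 39.88671875.
Sum = Δu · [f(3.5625) + f(3.6875) + f(3.8125) + ...].
Sum = 31.24609375.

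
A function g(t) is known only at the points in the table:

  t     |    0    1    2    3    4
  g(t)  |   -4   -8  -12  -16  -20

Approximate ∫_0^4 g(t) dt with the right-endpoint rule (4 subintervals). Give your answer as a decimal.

Δt = 1.
Sum = 1·[(-8) + (-12) + (-16) + (-20)] = -56.

-56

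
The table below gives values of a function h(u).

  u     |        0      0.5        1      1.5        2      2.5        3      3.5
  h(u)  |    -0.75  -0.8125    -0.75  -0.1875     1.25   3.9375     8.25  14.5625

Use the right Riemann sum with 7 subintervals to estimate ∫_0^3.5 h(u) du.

13.125

Δu = 0.5.
Sum = 0.5·[(-0.8125) + (-0.75) + (-0.1875) + 1.25 + 3.9375 + 8.25 + 14.5625] = 13.125.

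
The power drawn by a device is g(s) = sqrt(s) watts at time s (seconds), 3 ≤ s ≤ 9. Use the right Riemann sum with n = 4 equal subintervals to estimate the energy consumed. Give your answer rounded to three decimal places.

Δs = (9 − 3)/4 = 1.5.
Right endpoints: 4.5, 6, 7.5, 9.
g(4.5) ≈ 2.121, g(6) ≈ 2.449, g(7.5) ≈ 2.739, g(9) ≈ 3.000.
Sum = Δs · [g(4.5) + g(6) + g(7.5) + g(9)].
Sum ≈ 15.464.

15.464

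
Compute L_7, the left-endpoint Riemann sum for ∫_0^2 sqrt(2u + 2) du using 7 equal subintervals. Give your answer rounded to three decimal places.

3.806

Δu = (2 − 0)/7 = 2/7.
Left endpoints: 0, 2/7, 4/7, 6/7, 8/7, 10/7, 12/7.
f(0) ≈ 1.414, f(2/7) ≈ 1.604, f(4/7) ≈ 1.773, f(6/7) ≈ 1.927, f(8/7) ≈ 2.070, f(10/7) ≈ 2.204, f(12/7) ≈ 2.330.
Sum = Δu · [f(0) + f(2/7) + f(4/7) + ...].
Sum ≈ 3.806.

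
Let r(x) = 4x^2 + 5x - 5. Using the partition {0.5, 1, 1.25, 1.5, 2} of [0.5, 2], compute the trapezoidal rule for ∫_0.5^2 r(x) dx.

Subinterval widths: 0.5, 0.25, 0.25, 0.5.
r(0.5) = -1.5, r(1) = 4, r(1.25) = 7.5, r(1.5) = 11.5, r(2) = 21.
On each subinterval the trapezoid contributes (Δx_i/2)·[r(x_{i-1}) + r(x_i)].
Sum = 12.5625.

12.5625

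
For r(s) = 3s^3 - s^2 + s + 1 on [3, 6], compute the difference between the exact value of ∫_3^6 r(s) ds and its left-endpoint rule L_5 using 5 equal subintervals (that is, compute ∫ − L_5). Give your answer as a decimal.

Exact integral: ∫_3^6 r(s) ds = 864.75.
L_5 = 708.96.
Error = 864.75 − 708.96 = 155.79.

155.79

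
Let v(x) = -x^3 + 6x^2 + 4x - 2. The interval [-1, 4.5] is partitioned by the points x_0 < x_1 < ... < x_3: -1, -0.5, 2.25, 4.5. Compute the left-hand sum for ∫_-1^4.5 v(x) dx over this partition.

Subinterval widths: 0.5, 2.75, 2.25.
Left endpoints: -1, -0.5, 2.25.
v(-1) = 1, v(-0.5) = -2.375, v(2.25) = 25.984375.
Sum = Σ Δx_i · v(x_i).
Sum = 52.43359375.

52.43359375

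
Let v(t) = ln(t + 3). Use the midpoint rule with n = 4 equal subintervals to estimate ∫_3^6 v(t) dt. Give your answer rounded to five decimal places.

6.02576

Δt = (6 − 3)/4 = 0.75.
Midpoints: 3.375, 4.125, 4.875, 5.625.
v(3.375) ≈ 1.85238, v(4.125) ≈ 1.96361, v(4.875) ≈ 2.06369, v(5.625) ≈ 2.15466.
Sum = Δt · [v(3.375) + v(4.125) + v(4.875) + v(5.625)].
Sum ≈ 6.02576.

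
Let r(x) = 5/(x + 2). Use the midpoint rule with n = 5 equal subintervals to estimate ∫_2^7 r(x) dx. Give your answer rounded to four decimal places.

Δx = (7 − 2)/5 = 1.
Midpoints: 2.5, 3.5, 4.5, 5.5, 6.5.
r(2.5) = 10/9, r(3.5) = 10/11, r(4.5) = 10/13, r(5.5) = 2/3, r(6.5) = 10/17.
Sum = Δx · [r(2.5) + r(3.5) + r(4.5) + r(5.5) + r(6.5)].
Sum ≈ 4.0443.

4.0443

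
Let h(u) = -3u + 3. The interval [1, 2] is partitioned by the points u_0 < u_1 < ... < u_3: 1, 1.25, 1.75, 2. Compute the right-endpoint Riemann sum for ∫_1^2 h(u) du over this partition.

-2.0625

Subinterval widths: 0.25, 0.5, 0.25.
Right endpoints: 1.25, 1.75, 2.
h(1.25) = -0.75, h(1.75) = -2.25, h(2) = -3.
Sum = Σ Δu_i · h(u_i).
Sum = -2.0625.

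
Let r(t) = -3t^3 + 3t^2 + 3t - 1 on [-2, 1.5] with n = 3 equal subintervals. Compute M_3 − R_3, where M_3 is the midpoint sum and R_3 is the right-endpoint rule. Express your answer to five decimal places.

10.59115

M_3 ≈ 11.3689236.
R_3 ≈ 0.7777778.
M_3 − R_3 ≈ 10.59115.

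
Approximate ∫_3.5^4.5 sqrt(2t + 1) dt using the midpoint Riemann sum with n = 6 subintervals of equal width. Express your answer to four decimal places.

2.9985

Δt = (4.5 − 3.5)/6 = 1/6.
Midpoints: 43/12, 3.75, 47/12, 49/12, 4.25, 53/12.
f(43/12) ≈ 2.8577, f(3.75) ≈ 2.9155, f(47/12) ≈ 2.9721, f(49/12) ≈ 3.0277, f(4.25) ≈ 3.0822, f(53/12) ≈ 3.1358.
Sum = Δt · [f(43/12) + f(3.75) + f(47/12) + ...].
Sum ≈ 2.9985.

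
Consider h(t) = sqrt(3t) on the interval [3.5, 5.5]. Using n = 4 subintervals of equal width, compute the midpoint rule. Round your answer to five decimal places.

Δt = (5.5 − 3.5)/4 = 0.5.
Midpoints: 3.75, 4.25, 4.75, 5.25.
h(3.75) ≈ 3.35410, h(4.25) ≈ 3.57071, h(4.75) ≈ 3.77492, h(5.25) ≈ 3.96863.
Sum = Δt · [h(3.75) + h(4.25) + h(4.75) + h(5.25)].
Sum ≈ 7.33418.

7.33418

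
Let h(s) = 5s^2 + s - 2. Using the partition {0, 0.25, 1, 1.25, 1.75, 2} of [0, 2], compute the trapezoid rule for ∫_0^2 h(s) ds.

11.828125

Subinterval widths: 0.25, 0.75, 0.25, 0.5, 0.25.
h(0) = -2, h(0.25) = -1.4375, h(1) = 4, h(1.25) = 7.0625, h(1.75) = 15.0625, h(2) = 20.
On each subinterval the trapezoid contributes (Δs_i/2)·[h(s_{i-1}) + h(s_i)].
Sum = 11.828125.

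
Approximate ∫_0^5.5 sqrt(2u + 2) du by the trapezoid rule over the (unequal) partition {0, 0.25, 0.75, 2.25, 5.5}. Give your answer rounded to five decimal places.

14.55464

Subinterval widths: 0.25, 0.5, 1.5, 3.25.
f(0) ≈ 1.41421, f(0.25) ≈ 1.58114, f(0.75) ≈ 1.87083, f(2.25) ≈ 2.54951, f(5.5) ≈ 3.60555.
On each subinterval the trapezoid contributes (Δu_i/2)·[f(u_{i-1}) + f(u_i)].
Sum ≈ 14.55464.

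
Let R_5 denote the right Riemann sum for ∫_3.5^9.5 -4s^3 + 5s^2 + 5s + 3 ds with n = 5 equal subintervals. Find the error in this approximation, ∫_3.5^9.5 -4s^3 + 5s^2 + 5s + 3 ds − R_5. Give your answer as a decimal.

1807.92

Exact integral: ∫_3.5^9.5 f(s) ds = -6424.5.
R_5 = -8232.42.
Error = -6424.5 − (-8232.42) = 1807.92.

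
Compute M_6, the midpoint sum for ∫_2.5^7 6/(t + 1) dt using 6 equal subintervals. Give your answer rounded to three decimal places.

4.951

Δt = (7 − 2.5)/6 = 0.75.
Midpoints: 2.875, 3.625, 4.375, 5.125, 5.875, 6.625.
f(2.875) = 48/31, f(3.625) = 48/37, f(4.375) = 48/43, f(5.125) = 48/49, f(5.875) = 48/55, f(6.625) = 48/61.
Sum = Δt · [f(2.875) + f(3.625) + f(4.375) + ...].
Sum ≈ 4.951.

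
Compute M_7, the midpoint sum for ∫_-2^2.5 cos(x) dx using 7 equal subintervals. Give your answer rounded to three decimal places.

1.534

Δx = (2.5 − (-2))/7 = 9/14.
Midpoints: -47/28, -29/28, -11/28, 0.25, 25/28, 43/28, 61/28.
f(-47/28) ≈ -0.108, f(-29/28) ≈ 0.510, f(-11/28) ≈ 0.924, f(0.25) ≈ 0.969, f(25/28) ≈ 0.627, f(43/28) ≈ 0.035, f(61/28) ≈ -0.571.
Sum = Δx · [f(-47/28) + f(-29/28) + f(-11/28) + ...].
Sum ≈ 1.534.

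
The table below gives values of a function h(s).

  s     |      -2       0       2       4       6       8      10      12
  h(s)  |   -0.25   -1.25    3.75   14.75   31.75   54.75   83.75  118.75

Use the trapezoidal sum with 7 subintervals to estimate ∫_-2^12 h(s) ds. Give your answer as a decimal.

Δs = 2.
T_7 = (2/2)·[(-0.25) + 2·(-1.25) + 2·3.75 + 2·14.75 + 2·31.75 + 2·54.75 + 2·83.75 + 118.75] = 493.5.

493.5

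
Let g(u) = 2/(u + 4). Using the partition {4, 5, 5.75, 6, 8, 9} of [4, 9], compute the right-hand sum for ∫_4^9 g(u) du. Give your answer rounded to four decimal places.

Subinterval widths: 1, 0.75, 0.25, 2, 1.
Right endpoints: 5, 5.75, 6, 8, 9.
g(5) = 2/9, g(5.75) = 8/39, g(6) = 0.2, g(8) = 1/6, g(9) = 2/13.
Sum = Σ Δu_i · g(u_i).
Sum ≈ 0.9132.

0.9132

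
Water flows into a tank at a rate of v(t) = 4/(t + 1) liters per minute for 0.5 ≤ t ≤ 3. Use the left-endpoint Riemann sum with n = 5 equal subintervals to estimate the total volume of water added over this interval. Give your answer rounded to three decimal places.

Δt = (3 − 0.5)/5 = 0.5.
Left endpoints: 0.5, 1, 1.5, 2, 2.5.
v(0.5) = 8/3, v(1) = 2, v(1.5) = 1.6, v(2) = 4/3, v(2.5) = 8/7.
Sum = Δt · [v(0.5) + v(1) + v(1.5) + v(2) + v(2.5)].
Sum ≈ 4.371.

4.371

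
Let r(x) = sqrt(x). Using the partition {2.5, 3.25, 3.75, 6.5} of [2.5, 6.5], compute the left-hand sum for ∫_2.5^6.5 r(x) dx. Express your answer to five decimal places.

7.41259

Subinterval widths: 0.75, 0.5, 2.75.
Left endpoints: 2.5, 3.25, 3.75.
r(2.5) ≈ 1.58114, r(3.25) ≈ 1.80278, r(3.75) ≈ 1.93649.
Sum = Σ Δx_i · r(x_i).
Sum ≈ 7.41259.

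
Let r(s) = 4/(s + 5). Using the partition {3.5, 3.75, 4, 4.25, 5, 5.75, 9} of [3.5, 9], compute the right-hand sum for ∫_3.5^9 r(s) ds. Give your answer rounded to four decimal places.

Subinterval widths: 0.25, 0.25, 0.25, 0.75, 0.75, 3.25.
Right endpoints: 3.75, 4, 4.25, 5, 5.75, 9.
r(3.75) = 16/35, r(4) = 4/9, r(4.25) = 16/37, r(5) = 0.4, r(5.75) = 16/43, r(9) = 2/7.
Sum = Σ Δs_i · r(s_i).
Sum ≈ 1.8411.

1.8411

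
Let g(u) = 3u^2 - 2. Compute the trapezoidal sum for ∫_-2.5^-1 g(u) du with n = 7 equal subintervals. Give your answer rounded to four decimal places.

11.6594

Δu = (-1 − (-2.5))/7 = 3/14.
g(-2.5) = 16.75, g(-16/7) = 670/49, g(-29/14) = 2131/196, g(-13/7) = 409/49, g(-23/14) = 1195/196, g(-10/7) = 202/49, g(-17/14) = 475/196, g(-1) = 1.
T_7 = (Δu/2)·[g(u_0) + 2g(u_1) + ... + 2g(u_{6}) + g(u_7)].
Sum ≈ 11.6594.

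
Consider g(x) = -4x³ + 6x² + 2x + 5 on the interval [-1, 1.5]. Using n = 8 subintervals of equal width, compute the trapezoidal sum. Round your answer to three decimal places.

18.560

Δx = (1.5 − (-1))/8 = 0.3125.
g(-1) = 13, g(-0.6875) = 7947/1024, g(-0.375) = 5.3046875, g(-0.0625) = 5017/1024, g(0.25) = 5.8125, g(0.5625) = 7487/1024, g(0.875) = 8.6640625, g(1.1875) = 9357/1024, g(1.5) = 8.
T_8 = (Δx/2)·[g(x_0) + 2g(x_1) + ... + 2g(x_{7}) + g(x_8)].
Sum ≈ 18.560.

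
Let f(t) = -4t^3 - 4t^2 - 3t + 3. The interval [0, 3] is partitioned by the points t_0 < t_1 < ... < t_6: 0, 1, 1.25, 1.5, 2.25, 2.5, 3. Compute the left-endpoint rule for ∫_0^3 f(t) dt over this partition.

Subinterval widths: 1, 0.25, 0.25, 0.75, 0.25, 0.5.
Left endpoints: 0, 1, 1.25, 1.5, 2.25, 2.5.
f(0) = 3, f(1) = -8, f(1.25) = -14.8125, f(1.5) = -24, f(2.25) = -69.5625, f(2.5) = -92.
Sum = Σ Δt_i · f(t_i).
Sum = -84.09375.

-84.09375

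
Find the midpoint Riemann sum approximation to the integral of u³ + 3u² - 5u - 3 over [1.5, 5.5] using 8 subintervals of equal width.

Δu = (5.5 − 1.5)/8 = 0.5.
Midpoints: 1.75, 2.25, 2.75, 3.25, 3.75, 4.25, 4.75, 5.25.
f(1.75) = 2.796875, f(2.25) = 12.328125, f(2.75) = 26.734375, f(3.25) = 46.765625, f(3.75) = 73.171875, f(4.25) = 106.703125, f(4.75) = 148.109375, f(5.25) = 198.140625.
Sum = Δu · [f(1.75) + f(2.25) + f(2.75) + ...].
Sum = 307.375.

307.375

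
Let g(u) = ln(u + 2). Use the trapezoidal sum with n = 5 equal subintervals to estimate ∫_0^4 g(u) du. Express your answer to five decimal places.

5.34662

Δu = (4 − 0)/5 = 0.8.
g(0) ≈ 0.69315, g(0.8) ≈ 1.02962, g(1.6) ≈ 1.28093, g(2.4) ≈ 1.48160, g(3.2) ≈ 1.64866, g(4) ≈ 1.79176.
T_5 = (Δu/2)·[g(u_0) + 2g(u_1) + ... + 2g(u_{4}) + g(u_5)].
Sum ≈ 5.34662.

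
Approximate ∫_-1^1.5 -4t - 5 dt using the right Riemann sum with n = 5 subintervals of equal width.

Δt = (1.5 − (-1))/5 = 0.5.
Right endpoints: -0.5, 0, 0.5, 1, 1.5.
f(-0.5) = -3, f(0) = -5, f(0.5) = -7, f(1) = -9, f(1.5) = -11.
Sum = Δt · [f(-0.5) + f(0) + f(0.5) + f(1) + f(1.5)].
Sum = -17.5.

-17.5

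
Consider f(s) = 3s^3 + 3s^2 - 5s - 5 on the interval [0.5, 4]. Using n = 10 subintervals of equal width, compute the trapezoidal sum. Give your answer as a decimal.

Δs = (4 − 0.5)/10 = 0.35.
f(0.5) = -6.375, f(0.85) = -5.240125, f(1.2) = -1.496, f(1.55) = 5.629125, f(1.9) = 16.907, f(2.25) = 33.109375, f(2.6) = 55.008, f(2.95) = 83.374625, f(3.3) = 118.981, f(3.65) = 162.598875, f(4) = 215.
T_10 = (Δs/2)·[f(s_0) + 2f(s_1) + ... + 2f(s_{9}) + f(s_10)].
Sum = 200.61453125.

200.61453125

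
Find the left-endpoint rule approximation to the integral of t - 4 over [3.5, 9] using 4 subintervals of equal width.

Δt = (9 − 3.5)/4 = 1.375.
Left endpoints: 3.5, 4.875, 6.25, 7.625.
f(3.5) = -0.5, f(4.875) = 0.875, f(6.25) = 2.25, f(7.625) = 3.625.
Sum = Δt · [f(3.5) + f(4.875) + f(6.25) + f(7.625)].
Sum = 8.59375.

8.59375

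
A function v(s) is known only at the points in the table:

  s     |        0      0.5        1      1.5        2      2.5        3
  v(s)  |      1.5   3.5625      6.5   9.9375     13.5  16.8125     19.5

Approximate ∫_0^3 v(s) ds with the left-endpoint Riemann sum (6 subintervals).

Δs = 0.5.
Sum = 0.5·[1.5 + 3.5625 + 6.5 + 9.9375 + 13.5 + 16.8125] = 25.90625.

25.90625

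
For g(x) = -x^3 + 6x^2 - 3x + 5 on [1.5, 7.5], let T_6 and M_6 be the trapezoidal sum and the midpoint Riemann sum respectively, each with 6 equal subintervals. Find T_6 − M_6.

-11.25

T_6 = -11.25.
M_6 = 0.
T_6 − M_6 = -11.25.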